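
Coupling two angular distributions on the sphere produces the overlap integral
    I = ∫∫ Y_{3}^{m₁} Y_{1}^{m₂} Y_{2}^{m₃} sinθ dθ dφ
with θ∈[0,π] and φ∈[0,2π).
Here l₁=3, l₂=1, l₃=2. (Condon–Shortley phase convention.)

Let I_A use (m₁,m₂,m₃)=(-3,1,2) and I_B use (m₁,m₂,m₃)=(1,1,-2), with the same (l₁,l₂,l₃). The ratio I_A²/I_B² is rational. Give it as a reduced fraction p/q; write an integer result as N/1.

15/1

Shared (l₁,l₂,l₃)=(3,1,2): N and (l;000)² cancel in I_A²/I_B².
A: Δ = 2!·4!·0!/7! = 1/105; Racah Σ t=2..2: t=2:+1/48 = 1/48; ⇒ 3j(3 1 2; -3 1 2)² = 1/7, sgn +1
B: Δ = 2!·4!·0!/7! = 1/105; Racah Σ t=2..2: t=2:+1/48 = 1/48; ⇒ 3j(3 1 2; 1 1 -2)² = 1/105, sgn +1
I_A²/I_B² = (1/7)/(1/105) = 15/1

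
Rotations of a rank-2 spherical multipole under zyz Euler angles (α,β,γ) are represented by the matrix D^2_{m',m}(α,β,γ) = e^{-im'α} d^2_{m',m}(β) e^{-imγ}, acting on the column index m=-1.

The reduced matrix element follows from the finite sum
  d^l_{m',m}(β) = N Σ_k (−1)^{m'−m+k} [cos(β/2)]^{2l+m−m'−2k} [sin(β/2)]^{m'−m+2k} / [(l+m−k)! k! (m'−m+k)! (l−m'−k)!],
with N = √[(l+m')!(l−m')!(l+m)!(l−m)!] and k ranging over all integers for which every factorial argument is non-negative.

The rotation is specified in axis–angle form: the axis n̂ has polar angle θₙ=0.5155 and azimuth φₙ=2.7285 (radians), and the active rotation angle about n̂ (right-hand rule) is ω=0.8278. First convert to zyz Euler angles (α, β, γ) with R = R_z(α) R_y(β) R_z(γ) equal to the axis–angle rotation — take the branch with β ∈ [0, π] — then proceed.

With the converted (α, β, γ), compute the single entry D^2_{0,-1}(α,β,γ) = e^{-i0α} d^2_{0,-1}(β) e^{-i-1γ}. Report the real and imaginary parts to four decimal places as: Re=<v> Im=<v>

Axis–angle → zyz. n̂ = (sinθₙcosφₙ, sinθₙsinφₙ, cosθₙ) = (-0.451503, +0.197900, +0.870046), ω = 0.8278.
R = I cosω + sinω [n̂]ₓ + (1−cosω) n̂n̂ᵀ gives
  R = [+0.742445, -0.669647, +0.018661; +0.611835, +0.689167, +0.388208; -0.272823, -0.276806, +0.921383]
β = atan2(√(R₁₃²+R₂₃²), R₃₃) = 0.399173; α = atan2(R₂₃, R₁₃) mod 2π = 1.522763; γ = atan2(R₃₂, −R₃₁) mod 2π = 5.490541
Split into d^2_{0,-1}(β=0.3992) × two z-phases.
Half-angle: c=0.980149, s=0.198264. N=√(2·2·1·6)=4.898979
k: max(0,(-1)−(0))=0 … min(2+(-1),2−(0))=1
  k=0: (−1)^1·4.8990/(2)·0.9801^3·0.1983^1 = -0.457294
  k=1: (−1)^2·4.8990/(2)·0.9801^1·0.1983^3 = +0.018711
d^2_{0,-1}(0.3992) = -0.457294 +0.018711 = -0.438583
Attach z-rotation phases: D = e^{-i(0)(1.5228)}·(-0.438583)·e^{-i(-1)(5.4905)} = -0.307870+0.312364i

Re=-0.3079 Im=0.3124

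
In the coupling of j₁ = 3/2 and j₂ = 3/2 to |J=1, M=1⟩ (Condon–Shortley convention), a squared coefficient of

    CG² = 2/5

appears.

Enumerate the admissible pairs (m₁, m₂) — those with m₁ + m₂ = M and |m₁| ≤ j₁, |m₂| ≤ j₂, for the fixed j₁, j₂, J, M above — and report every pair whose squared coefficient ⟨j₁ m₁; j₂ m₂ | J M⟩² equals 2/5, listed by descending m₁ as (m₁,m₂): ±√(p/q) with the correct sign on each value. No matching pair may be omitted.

(1/2,1/2): −√(2/5)

Admissible pairs with m₁+m₂ = M = 1: (-1/2,3/2), (1/2,1/2), (3/2,-1/2)
  (m₁,m₂)=(3/2,-1/2): CG² = 3/10, CG = +√(3/10)
  (m₁,m₂)=(1/2,1/2): CG² = 2/5, CG = −√(2/5)   ← matches the target
  (m₁,m₂)=(-1/2,3/2): CG² = 3/10, CG = +√(3/10)
Pairs with CG² = 2/5: (1/2,1/2): −√(2/5)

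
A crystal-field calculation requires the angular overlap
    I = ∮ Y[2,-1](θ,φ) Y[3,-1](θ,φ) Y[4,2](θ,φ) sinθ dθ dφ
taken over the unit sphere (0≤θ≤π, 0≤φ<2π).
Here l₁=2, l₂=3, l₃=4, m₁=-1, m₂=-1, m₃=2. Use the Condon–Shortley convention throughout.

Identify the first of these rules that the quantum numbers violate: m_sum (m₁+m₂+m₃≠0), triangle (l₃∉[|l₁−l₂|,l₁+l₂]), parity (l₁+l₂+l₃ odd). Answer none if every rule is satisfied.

parity

azimuthal sum: -1 − 1 + 2 = 0  ✓
1 ≤ 4 ≤ 5 (triangle on l)  ✓
L = 2 + 3 + 4 = 9 (odd)  ✗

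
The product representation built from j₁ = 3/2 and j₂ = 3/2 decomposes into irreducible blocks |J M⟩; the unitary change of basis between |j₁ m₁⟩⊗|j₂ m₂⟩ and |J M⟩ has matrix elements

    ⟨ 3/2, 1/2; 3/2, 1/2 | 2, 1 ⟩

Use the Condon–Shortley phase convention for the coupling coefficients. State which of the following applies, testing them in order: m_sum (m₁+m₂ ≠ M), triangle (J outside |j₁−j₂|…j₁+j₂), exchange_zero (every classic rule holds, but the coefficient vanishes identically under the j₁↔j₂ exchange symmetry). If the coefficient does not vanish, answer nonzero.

m-sum: m₁+m₂ = 1/2+1/2 = 1, M = 1  ✓
triangle: |j₁−j₂| = 0 ≤ J = 2 ≤ j₁+j₂ = 3  ✓
exchange: j₁=j₂ and m₁=m₂, and (−1)^(j₁+j₂−J) = (−1)^1 = −1 forces ⟨j₁m₁;j₂m₂|JM⟩ = −⟨j₂m₂;j₁m₁|JM⟩ = −⟨j₁m₁;j₂m₂|JM⟩ ⇒ the coefficient vanishes identically
Racah sum check: Σ_k collapses to 0 ⇒ CG = 0

exchange_zero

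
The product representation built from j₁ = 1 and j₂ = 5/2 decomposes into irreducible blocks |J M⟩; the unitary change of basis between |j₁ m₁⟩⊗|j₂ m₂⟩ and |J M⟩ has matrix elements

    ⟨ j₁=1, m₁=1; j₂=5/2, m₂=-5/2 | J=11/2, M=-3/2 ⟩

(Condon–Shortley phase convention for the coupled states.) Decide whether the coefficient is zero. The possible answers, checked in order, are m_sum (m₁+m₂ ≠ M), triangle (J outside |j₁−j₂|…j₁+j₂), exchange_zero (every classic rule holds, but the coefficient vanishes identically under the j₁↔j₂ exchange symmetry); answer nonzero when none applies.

m-sum: m₁+m₂ = 1+(-5/2) = -3/2, M = -3/2  ✓
triangle: need |j₁−j₂| ≤ J ≤ j₁+j₂, i.e. J ∈ [3/2, 7/2]; J = 11/2 is outside ✗ ⇒ coefficient is 0

triangle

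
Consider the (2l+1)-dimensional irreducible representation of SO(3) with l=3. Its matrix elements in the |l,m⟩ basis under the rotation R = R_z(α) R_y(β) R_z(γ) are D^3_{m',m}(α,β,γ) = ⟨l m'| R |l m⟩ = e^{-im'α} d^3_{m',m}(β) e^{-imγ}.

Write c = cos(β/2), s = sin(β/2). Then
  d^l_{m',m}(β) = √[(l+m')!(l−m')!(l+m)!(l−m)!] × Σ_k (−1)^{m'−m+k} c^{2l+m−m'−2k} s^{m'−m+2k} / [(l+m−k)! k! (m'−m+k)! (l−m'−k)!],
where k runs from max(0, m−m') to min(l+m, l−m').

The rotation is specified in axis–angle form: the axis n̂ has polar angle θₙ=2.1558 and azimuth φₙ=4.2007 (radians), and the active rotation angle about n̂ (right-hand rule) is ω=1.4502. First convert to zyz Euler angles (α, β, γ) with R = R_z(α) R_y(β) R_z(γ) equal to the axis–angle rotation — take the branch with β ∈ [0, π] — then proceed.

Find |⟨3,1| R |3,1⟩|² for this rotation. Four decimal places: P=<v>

P=0.2069

Axis–angle → zyz. n̂ = (sinθₙcosφₙ, sinθₙsinφₙ, cosθₙ) = (-0.408227, -0.726927, -0.552202), ω = 1.4502.
R = I cosω + sinω [n̂]ₓ + (1−cosω) n̂n̂ᵀ gives
  R = [+0.266905, +0.809243, -0.523343; -0.287141, +0.585156, +0.758381; +0.919952, -0.052142, +0.388548]
β = atan2(√(R₁₃²+R₂₃²), R₃₃) = 1.171741; α = atan2(R₂₃, R₁₃) mod 2π = 2.174833; γ = atan2(R₃₂, −R₃₁) mod 2π = 3.198211
D^3_{1,1}(2.1748,1.1717,3.1982) = e^{-i·1·2.1748}·d^3_{1,1}(1.1717)·e^{-i·1·3.1982}. Compute d first:
With c≡cos(β/2)=0.833231 and s≡sin(β/2)=0.552925, N=[24·2·24·2]^{1/2}=48.000000
The bounds max(0,m−m')=0 and min(l+m,l−m')=2 give 3 terms
  k=0: (−1)^0·48.0000/(48)·0.8332^6·0.5529^0 = +0.334651
  k=1: (−1)^1·48.0000/(6)·0.8332^4·0.5529^2 = -1.178920
  k=2: (−1)^2·48.0000/(8)·0.8332^2·0.5529^4 = +0.389356
d^3_{1,1}(1.1717) = +0.334651 -1.178920 +0.389356 = -0.454912
|D^3_{1,1}|² = |d^3_{1,1}(β)|² = (-0.454912)² = 0.206945 (the z-rotation phases have unit modulus)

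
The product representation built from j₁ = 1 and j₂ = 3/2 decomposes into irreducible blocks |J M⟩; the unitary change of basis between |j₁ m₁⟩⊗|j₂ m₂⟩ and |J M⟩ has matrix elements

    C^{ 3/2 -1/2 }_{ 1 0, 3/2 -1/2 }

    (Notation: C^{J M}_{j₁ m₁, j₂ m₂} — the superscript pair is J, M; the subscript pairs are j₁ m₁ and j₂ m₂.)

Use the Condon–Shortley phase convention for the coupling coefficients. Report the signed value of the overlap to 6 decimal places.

+0.258199

triangle: 1!·1!·2!/5! = 2/120
(j±m)!: 1!·1!·1!·2!·1!·2! = 4
prefactor² = (2J+1)·Δ·N² = 4/15
  k=0: +1/(0!·1!·1!·1!·0!·1!) = 1
  k=1: −1/(1!·0!·0!·0!·1!·2!) = -1/2
Σ = 1/2  ⇒  CG² = 4/15·(1/2)² = 1/15
CG = +√(1/15) = +0.258199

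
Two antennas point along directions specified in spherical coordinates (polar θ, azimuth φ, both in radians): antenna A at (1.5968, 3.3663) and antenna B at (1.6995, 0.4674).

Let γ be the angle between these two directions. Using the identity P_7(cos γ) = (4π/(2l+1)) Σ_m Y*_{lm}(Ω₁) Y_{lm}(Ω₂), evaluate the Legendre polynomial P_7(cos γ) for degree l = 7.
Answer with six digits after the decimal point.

-0.135555

Term-by-term m-sum for l=7 (normalisation 4π/15 = 0.837758):
  term(m=-7) = +0.030056+0.233433i   from Y*(Ω₁)=+0.001075-0.498856i, Y(Ω₂)=-0.467804+0.061258i
  term(m=-6) = +0.001269-0.011019i   from Y*(Ω₁)=-0.010716-0.047351i, Y(Ω₂)=+0.215599+0.075585i
  term(m=-5) = -0.035131+0.094094i   from Y*(Ω₁)=+0.157035+0.327375i, Y(Ω₂)=+0.191810+0.199318i
  term(m=-4) = +0.008169-0.011940i   from Y*(Ω₁)=+0.035483+0.044606i, Y(Ω₂)=-0.074720-0.242577i
  term(m=-3) = -0.051347+0.045774i   from Y*(Ω₁)=-0.255188-0.203892i, Y(Ω₂)=+0.035338-0.207609i
  term(m=-2) = +0.014020-0.007395i   from Y*(Ω₁)=-0.054652-0.026361i, Y(Ω₂)=-0.155168+0.210158i
  term(m=-1) = -0.056058+0.013878i   from Y*(Ω₁)=+0.305569+0.069843i, Y(Ω₂)=-0.164480+0.083013i
  term(m=+0) = +0.016237+0.000000i   from Y*(Ω₁)=+0.061763-0.000000i, Y(Ω₂)=+0.262900+0.000000i
  term(m=+1) = -0.056058-0.013878i   from Y*(Ω₁)=-0.305569+0.069843i, Y(Ω₂)=+0.164480+0.083013i
  term(m=+2) = +0.014020+0.007395i   from Y*(Ω₁)=-0.054652+0.026361i, Y(Ω₂)=-0.155168-0.210158i
  term(m=+3) = -0.051347-0.045774i   from Y*(Ω₁)=+0.255188-0.203892i, Y(Ω₂)=-0.035338-0.207609i
  term(m=+4) = +0.008169+0.011940i   from Y*(Ω₁)=+0.035483-0.044606i, Y(Ω₂)=-0.074720+0.242577i
  term(m=+5) = -0.035131-0.094094i   from Y*(Ω₁)=-0.157035+0.327375i, Y(Ω₂)=-0.191810+0.199318i
  term(m=+6) = +0.001269+0.011019i   from Y*(Ω₁)=-0.010716+0.047351i, Y(Ω₂)=+0.215599-0.075585i
  term(m=+7) = +0.030056-0.233433i   from Y*(Ω₁)=-0.001075-0.498856i, Y(Ω₂)=+0.467804+0.061258i
Σ over m = -0.161807+0.000000i; ×(4π/15) → -0.135555+0.000000i. Real part: -0.135555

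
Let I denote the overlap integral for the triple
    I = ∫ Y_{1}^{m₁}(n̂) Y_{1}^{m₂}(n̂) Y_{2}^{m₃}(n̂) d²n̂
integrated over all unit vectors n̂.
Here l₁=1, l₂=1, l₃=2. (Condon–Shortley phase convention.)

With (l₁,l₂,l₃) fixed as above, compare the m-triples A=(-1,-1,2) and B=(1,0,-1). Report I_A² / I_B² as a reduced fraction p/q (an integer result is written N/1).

2/1

l's match ⇒ only the (l;m) 3-j factors differ between A and B.
A: triangle coeff Δ(1,1,2) = 1/30; Σ_t [0,0]: t=0:+1/4 = 1/4; (3j)²=1/5 [(1 1 2; -1 -1 2)], sign=+1
B: triangle coeff Δ(1,1,2) = 1/30; Σ_t [0,0]: t=0:+1/2 = 1/2; (3j)²=1/10 [(1 1 2; 1 0 -1)], sign=-1
I_A²/I_B² = (1/5)/(1/10) = 2/1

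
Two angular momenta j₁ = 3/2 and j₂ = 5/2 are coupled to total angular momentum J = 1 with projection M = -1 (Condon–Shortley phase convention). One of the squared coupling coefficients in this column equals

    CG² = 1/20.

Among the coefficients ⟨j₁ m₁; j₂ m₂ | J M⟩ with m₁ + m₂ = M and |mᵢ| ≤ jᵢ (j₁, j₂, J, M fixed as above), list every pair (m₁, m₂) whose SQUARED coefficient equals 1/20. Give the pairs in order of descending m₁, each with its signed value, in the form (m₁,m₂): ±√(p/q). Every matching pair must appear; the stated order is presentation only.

Admissible pairs with m₁+m₂ = M = -1: (-3/2,1/2), (-1/2,-1/2), (1/2,-3/2), (3/2,-5/2)
  (m₁,m₂)=(3/2,-5/2): CG² = 1/2, CG = +√(1/2)
  (m₁,m₂)=(1/2,-3/2): CG² = 3/10, CG = −√(3/10)
  (m₁,m₂)=(-1/2,-1/2): CG² = 3/20, CG = +√(3/20)
  (m₁,m₂)=(-3/2,1/2): CG² = 1/20, CG = −√(1/20)   ← matches the target
Pairs with CG² = 1/20: (-3/2,1/2): −√(1/20)

(-3/2,1/2): −√(1/20)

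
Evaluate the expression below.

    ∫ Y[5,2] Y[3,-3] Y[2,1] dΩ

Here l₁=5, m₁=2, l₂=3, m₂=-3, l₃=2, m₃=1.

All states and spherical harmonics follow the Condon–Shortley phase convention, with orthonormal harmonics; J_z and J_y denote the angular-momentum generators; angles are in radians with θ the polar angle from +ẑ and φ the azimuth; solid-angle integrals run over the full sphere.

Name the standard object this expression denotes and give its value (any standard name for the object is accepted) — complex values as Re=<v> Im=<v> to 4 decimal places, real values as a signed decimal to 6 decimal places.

Gaunt coefficient, +0.063396

This is a Gaunt coefficient — the integral of a triple product of spherical harmonics over the sphere.
m-sum 0 ✓  L=10 even ✓  2≤2≤8 ✓
Π(2lᵢ+1) = 11×7×5 = 385
triangle coeff Δ(5,3,2) = 1/2310
Σ_t [3,3]: t=3:−1/144 = -1/144
(3j)²=10/231 [(5 3 2; 0 0 0)], sign=-1
Σ_t [0,0]: t=0:+1/4320 = 1/4320
(3j)²=1/330 [(5 3 2; 2 -3 1)], sign=-1
⇒ 4πI² = 5/99
I = (+1)√(5/99/(4π)) = 0.06339609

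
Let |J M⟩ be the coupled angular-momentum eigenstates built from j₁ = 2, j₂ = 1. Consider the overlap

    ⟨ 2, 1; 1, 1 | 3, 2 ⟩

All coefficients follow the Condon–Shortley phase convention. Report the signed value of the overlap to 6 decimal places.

+0.816497  (= +√(2/3))

√[7·0!4!2!/7! · 3!1!2!0!5!1!] = √(96)
  +(−1)^0/∏(0,0,1,2,3,0)! = 1/12  (running 1/12)
⟨..|..⟩ = √(96)·(1/12) = +0.816497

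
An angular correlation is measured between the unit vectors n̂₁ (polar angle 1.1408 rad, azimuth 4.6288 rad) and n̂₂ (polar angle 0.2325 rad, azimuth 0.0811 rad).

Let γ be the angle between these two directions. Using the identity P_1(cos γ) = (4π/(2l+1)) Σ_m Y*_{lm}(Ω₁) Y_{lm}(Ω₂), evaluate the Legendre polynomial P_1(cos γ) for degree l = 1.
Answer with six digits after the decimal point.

0.371315

Expand P_1 via completeness: Σ_{m} conj(Y_{1,m}) at Ω₁ times Y_{1,m} at Ω₂ —
  m=-1: (-0.026220-0.312946i) × (+0.079344-0.006449i) = -0.004099-0.024661i  (running Σ = -0.004099-0.024661i)
  m=0: (+0.203682-0.000000i) × (+0.475456+0.000000i) = +0.096842+0.000000i  (running Σ = +0.092743-0.024661i)
  m=1: (+0.026220-0.312946i) × (-0.079344-0.006449i) = -0.004099+0.024661i  (running Σ = +0.088645+0.000000i)
Total Σ_m = +0.088645+0.000000i. Multiply by 4.188790: +0.371315+0.000000i. P_1(cos γ) = 0.371315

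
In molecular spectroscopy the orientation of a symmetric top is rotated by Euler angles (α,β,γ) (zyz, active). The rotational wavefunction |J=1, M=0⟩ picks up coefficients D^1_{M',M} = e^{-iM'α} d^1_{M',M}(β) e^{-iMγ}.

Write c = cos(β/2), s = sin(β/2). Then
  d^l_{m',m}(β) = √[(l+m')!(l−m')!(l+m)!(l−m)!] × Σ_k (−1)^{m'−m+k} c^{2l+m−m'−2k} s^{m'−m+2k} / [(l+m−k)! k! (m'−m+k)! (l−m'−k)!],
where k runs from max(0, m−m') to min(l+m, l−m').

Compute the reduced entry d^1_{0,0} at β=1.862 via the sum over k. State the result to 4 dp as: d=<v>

d=-0.2871

d^1_{0,0}(β=1.8620) via the finite sum:
With c≡cos(β/2)=0.597032 and s≡sin(β/2)=0.802217, N=[1·1·1·1]^{1/2}=1.000000
Admissible k: 0..1 (factorial args all ≥0)
  k=0: (−1)^0·1.0000/(1)·0.5970^2·0.8022^0 = +0.356447
  k=1: (−1)^1·1.0000/(1)·0.5970^0·0.8022^2 = -0.643553
d^1_{0,0}(1.8620) = +0.356447 -0.643553 = -0.287105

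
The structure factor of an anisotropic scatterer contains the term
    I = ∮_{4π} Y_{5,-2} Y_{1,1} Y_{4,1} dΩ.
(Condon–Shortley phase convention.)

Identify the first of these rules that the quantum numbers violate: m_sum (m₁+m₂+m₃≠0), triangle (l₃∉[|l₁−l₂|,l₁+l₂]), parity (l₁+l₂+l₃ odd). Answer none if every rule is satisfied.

azimuthal sum: -2 + 1 + 1 = 0  ✓
4 ≤ 4 ≤ 6 (triangle on l)  ✓
L = 5 + 1 + 4 = 10 (even)  ✓

none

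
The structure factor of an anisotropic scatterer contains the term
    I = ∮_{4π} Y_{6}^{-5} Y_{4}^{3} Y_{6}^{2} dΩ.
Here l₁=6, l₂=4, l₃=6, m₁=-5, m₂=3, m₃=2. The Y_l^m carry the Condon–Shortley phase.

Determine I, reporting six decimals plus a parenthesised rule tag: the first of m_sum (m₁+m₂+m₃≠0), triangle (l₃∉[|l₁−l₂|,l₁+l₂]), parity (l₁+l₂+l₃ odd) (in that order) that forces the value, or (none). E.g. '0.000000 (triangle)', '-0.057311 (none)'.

0.160494 (none)

Rules hold: Σm=0, L=16 even, 2≤6≤10.
N = 13·9·13 = 1521
Δ = 4!·8!·4!/17! = 1/15315300
Racah Σ t=0..4: t=0:+1/829440 t=1:−1/25920 t=2:+1/9216 t=3:−1/25920 t=4:+1/829440 = 7/207360
⇒ 3j(6 4 6; 0 0 0)² = 28/2431, sgn +1
Racah Σ t=3..4: t=3:−1/5806080 t=4:+1/725760 = 1/829440
⇒ 3j(6 4 6; -5 3 2)² = 49/2652, sgn +1
4πI² = N·(3j₀)²·(3jₘ)² = 1029/3179
I = +1·√(0.323687/4π) = 0.16049352
No selection rule forces the value: the integral is nonzero (none).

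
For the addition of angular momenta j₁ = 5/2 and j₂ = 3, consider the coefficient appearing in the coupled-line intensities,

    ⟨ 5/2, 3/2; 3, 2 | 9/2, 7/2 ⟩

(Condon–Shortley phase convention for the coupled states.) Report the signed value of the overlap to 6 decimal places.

triangle: 1!*4!*5!/11! = 2880/39916800
(j±m)!: 4!*1!*5!*1!*8!*1! = 116121600
prefactor² = (2J+1)*Δ*N² = 921600/11
  k=0: +1/(0!*1!*1!*5!*3!*0!) = 1/720
  k=1: −1/(1!*0!*0!*4!*4!*1!) = -1/576
Σ = -1/2880  ⇒  CG² = 921600/11*(-1/2880)² = 1/99
CG = −√(1/99) = -0.100504

-0.100504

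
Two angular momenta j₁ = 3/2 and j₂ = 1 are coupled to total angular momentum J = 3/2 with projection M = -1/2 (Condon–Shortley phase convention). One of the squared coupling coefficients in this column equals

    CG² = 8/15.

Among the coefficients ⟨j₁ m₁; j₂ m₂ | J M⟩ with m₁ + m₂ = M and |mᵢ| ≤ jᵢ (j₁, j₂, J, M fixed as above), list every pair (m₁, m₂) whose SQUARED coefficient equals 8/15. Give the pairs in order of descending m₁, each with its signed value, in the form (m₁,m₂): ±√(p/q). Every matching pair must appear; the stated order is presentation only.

Admissible pairs with m₁+m₂ = M = -1/2: (-3/2,1), (-1/2,0), (1/2,-1)
  (m₁,m₂)=(1/2,-1): CG² = 8/15, CG = +√(8/15)   ← matches the target
  (m₁,m₂)=(-1/2,0): CG² = 1/15, CG = −√(1/15)
  (m₁,m₂)=(-3/2,1): CG² = 2/5, CG = −√(2/5)
Pairs with CG² = 8/15: (1/2,-1): +√(8/15)

(1/2,-1): +√(8/15)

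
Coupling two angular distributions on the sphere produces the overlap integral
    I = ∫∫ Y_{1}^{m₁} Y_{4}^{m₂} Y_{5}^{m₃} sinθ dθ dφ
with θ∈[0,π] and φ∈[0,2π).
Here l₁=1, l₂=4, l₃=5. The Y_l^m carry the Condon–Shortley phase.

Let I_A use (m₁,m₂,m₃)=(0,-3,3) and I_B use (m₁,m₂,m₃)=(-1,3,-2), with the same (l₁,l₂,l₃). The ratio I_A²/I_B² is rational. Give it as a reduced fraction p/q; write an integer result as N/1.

16/3

Same 1,4,5: normalisation and zero-m 3j drop out of the ratio.
A: Δ: 0! 2! 8! / 11! → 1/495; sum: t=0:+1/5040 = 1/5040; 3j²(1 4 5; 0 -3 3) = Δ·Π!·Σ² = 16/495  (sign +1)
B: Δ: 0! 2! 8! / 11! → 1/495; sum: t=0:+1/10080 = 1/10080; 3j²(1 4 5; -1 3 -2) = Δ·Π!·Σ² = 1/165  (sign -1)
I_A²/I_B² = (16/495)/(1/165) = 16/3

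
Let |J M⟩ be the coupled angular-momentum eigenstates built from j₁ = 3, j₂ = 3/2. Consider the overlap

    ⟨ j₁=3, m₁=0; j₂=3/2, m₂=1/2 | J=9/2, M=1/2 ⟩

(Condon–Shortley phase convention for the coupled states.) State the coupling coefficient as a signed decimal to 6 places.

triangle: 0!*6!*3!/10! = 4320/3628800
(j±m)!: 3!*3!*2!*1!*5!*4! = 207360
prefactor² = (2J+1)*Δ*N² = 17280/7
  k=0: +1/(0!*0!*3!*2!*3!*1!) = 1/72
Σ = 1/72  ⇒  CG² = 17280/7*(1/72)² = 10/21
CG = +√(10/21) = +0.690066

+√(10/21) = +0.690066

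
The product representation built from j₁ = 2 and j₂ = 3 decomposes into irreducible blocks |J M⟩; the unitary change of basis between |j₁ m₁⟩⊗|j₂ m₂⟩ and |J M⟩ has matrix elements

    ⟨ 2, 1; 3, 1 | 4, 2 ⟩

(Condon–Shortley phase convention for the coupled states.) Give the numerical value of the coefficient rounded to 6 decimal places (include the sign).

+0.188982

triangle: 1!·3!·5!/10! = 720/3628800
(j±m)!: 3!·1!·4!·2!·6!·2! = 414720
prefactor² = (2J+1)·Δ·N² = 5184/7
  k=0: +1/(0!·1!·1!·4!·2!·1!) = 1/48
  k=1: −1/(1!·0!·0!·3!·3!·2!) = -1/72
Σ = 1/144  ⇒  CG² = 5184/7·(1/144)² = 1/28
CG = +√(1/28) = +0.188982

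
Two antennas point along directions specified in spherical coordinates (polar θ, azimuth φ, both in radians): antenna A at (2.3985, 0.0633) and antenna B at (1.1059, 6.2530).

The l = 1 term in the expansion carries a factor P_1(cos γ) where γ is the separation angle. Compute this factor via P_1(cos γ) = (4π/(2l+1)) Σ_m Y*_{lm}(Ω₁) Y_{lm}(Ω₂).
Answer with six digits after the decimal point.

0.271981

Term-by-term m-sum for l=1 (normalisation 4π/3 = 4.188790):
  m=-1: (+0.233282+0.014787i) × (+0.308685+0.009321i) = +0.071873+0.006739i  (running Σ = +0.071873+0.006739i)
  m=0: (-0.359797-0.000000i) × (+0.219055+0.000000i) = -0.078815-0.000000i  (running Σ = -0.006942+0.006739i)
  m=1: (-0.233282+0.014787i) × (-0.308685+0.009321i) = +0.071873-0.006739i  (running Σ = +0.064931+0.000000i)
Total Σ_m = +0.064931+0.000000i. Multiply by 4.188790: +0.271981+0.000000i. P_1(cos γ) = 0.271981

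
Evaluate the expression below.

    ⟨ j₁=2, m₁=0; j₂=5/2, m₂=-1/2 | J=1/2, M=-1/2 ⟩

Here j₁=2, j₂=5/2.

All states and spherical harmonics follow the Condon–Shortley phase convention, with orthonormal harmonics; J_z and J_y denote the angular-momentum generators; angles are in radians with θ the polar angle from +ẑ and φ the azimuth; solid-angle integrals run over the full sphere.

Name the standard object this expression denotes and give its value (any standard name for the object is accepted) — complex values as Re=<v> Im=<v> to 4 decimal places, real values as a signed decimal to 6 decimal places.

This is a Clebsch–Gordan (vector-coupling) coefficient.
j₁+j₂−J=4  J+j₁−j₂=0  J−j₁+j₂=1  j₁+j₂+J+1=6
(j₁±m₁, j₂±m₂, J±M) = (2,2,2,3,0,1)
P² = 16/5
sum k=2..2:
  [2] +1/4 = 1/4
S = 1/4
C² = P²·S² = 1/5 ; C = +0.447214

Clebsch–Gordan coefficient, +√(1/5) ≈ +0.447214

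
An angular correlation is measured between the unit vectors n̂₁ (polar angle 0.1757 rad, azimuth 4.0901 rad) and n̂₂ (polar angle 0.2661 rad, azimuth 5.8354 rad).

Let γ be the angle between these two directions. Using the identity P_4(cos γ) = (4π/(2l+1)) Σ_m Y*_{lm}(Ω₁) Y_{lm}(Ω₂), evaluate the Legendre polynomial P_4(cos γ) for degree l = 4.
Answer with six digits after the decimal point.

Addition theorem: P_4(cos γ) = (4π/9) Σ_m Y*_{lm}(Ω₁) Y_{lm}(Ω₂), m = −4…4:
  [-4]  conj(Y_{4,-4})(Ω₁) = (-0.000328, -0.000251) ; Y_{4,-4}(Ω₂) = (-0.000463, 0.002065) ; Δ = (0.000001, -0.000001)
  [-3]  conj(Y_{4,-3})(Ω₁) = (0.006296, -0.001920) ; Y_{4,-3}(Ω₂) = (0.004952, 0.021395) ; Δ = (0.000072, 0.000125)
  [-2]  conj(Y_{4,-2})(Ω₁) = (-0.018952, 0.056021) ; Y_{4,-2}(Ω₂) = (0.079761, 0.099602) ; Δ = (-0.007092, 0.002581)
  [-1]  conj(Y_{4,-1})(Ω₁) = (-0.179690, -0.250484) ; Y_{4,-1}(Ω₂) = (0.380407, 0.182720) ; Δ = (-0.022587, -0.128119)
  [+0]  conj(Y_{4,0})(Ω₁) = (0.720453, -0.000000) ; Y_{4,0}(Ω₂) = (0.571372, 0.000000) ; Δ = (0.411647, 0.000000)
  [+1]  conj(Y_{4,1})(Ω₁) = (0.179690, -0.250484) ; Y_{4,1}(Ω₂) = (-0.380407, 0.182720) ; Δ = (-0.022587, 0.128119)
  [+2]  conj(Y_{4,2})(Ω₁) = (-0.018952, -0.056021) ; Y_{4,2}(Ω₂) = (0.079761, -0.099602) ; Δ = (-0.007092, -0.002581)
  [+3]  conj(Y_{4,3})(Ω₁) = (-0.006296, -0.001920) ; Y_{4,3}(Ω₂) = (-0.004952, 0.021395) ; Δ = (0.000072, -0.000125)
  [+4]  conj(Y_{4,4})(Ω₁) = (-0.000328, 0.000251) ; Y_{4,4}(Ω₂) = (-0.000463, -0.002065) ; Δ = (0.000001, 0.000001)
Σ over m = (0.352436, -0.000000); ×(4π/9) → (0.492094, -0.000000). Real part: 0.492094

0.492094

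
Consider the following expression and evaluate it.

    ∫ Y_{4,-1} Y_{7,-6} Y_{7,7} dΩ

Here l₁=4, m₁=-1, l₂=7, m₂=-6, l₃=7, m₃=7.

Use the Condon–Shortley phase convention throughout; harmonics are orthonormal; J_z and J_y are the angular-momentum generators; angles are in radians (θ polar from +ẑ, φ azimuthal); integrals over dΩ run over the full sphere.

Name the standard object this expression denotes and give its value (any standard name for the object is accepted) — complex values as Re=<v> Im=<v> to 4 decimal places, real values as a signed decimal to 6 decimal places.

Gaunt coefficient, +0.197290

This is a Gaunt coefficient — the integral of a triple product of spherical harmonics over the sphere.
Rules hold: Σm=0, L=18 even, 3≤7≤11.
N = 9·15·15 = 2025
Δ = 4!·4!·10!/19! = 1/58198140
Racah Σ t=0..4: t=0:+1/17418240 t=1:−1/622080 t=2:+1/230400 t=3:−1/622080 t=4:+1/17418240 = 1/806400
⇒ 3j(4 7 7; 0 0 0)² = 2268/230945, sgn -1
Racah Σ t=1..1: t=1:−1/522547200 = -1/522547200
⇒ 3j(4 7 7; -1 -6 7)² = 143/5814, sgn -1
4πI² = N·(3j₀)²·(3jₘ)² = 51030/104329
I = +1·√(0.489126/4π) = 0.19729012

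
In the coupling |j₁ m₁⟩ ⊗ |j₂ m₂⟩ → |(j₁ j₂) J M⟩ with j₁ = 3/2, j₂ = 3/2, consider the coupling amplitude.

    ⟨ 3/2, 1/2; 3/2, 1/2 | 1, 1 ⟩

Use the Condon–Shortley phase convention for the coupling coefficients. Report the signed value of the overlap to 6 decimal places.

-0.632456

j₁+j₂−J=2  J+j₁−j₂=1  J−j₁+j₂=1  j₁+j₂+J+1=5
(j₁±m₁, j₂±m₂, J±M) = (2,1,2,1,2,0)
P² = 2/5
sum k=1..1:
  [1] −1/1 = -1
S = -1
C² = P²·S² = 2/5 ; C = -0.632456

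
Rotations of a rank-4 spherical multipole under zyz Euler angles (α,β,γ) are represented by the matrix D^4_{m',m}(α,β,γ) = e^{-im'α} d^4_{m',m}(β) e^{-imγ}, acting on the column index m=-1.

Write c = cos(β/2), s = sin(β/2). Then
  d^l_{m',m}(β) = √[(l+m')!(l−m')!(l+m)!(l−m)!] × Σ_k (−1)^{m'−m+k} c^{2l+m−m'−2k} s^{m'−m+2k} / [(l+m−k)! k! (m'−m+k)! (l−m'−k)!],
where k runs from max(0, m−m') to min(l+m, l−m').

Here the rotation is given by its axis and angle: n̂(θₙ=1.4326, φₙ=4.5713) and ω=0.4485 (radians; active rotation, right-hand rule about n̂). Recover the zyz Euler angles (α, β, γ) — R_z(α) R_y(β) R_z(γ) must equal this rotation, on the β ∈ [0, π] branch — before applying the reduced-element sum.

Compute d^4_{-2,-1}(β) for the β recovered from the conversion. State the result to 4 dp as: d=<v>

Axis–angle → zyz. n̂ = (sinθₙcosφₙ, sinθₙsinφₙ, cosθₙ) = (-0.139281, -0.980624, +0.137757), ω = 0.4485.
R = I cosω + sinω [n̂]ₓ + (1−cosω) n̂n̂ᵀ gives
  R = [+0.903017, -0.046225, -0.427110; +0.073242, +0.996205, +0.047034; +0.423315, -0.073754, +0.902975]
β = atan2(√(R₁₃²+R₂₃²), R₃₃) = 0.444152; α = atan2(R₂₃, R₁₃) mod 2π = 3.031914; γ = atan2(R₃₂, −R₃₁) mod 2π = 3.314092
d^4_{-2,-1}(β=0.4442) via the finite sum:
With c≡cos(β/2)=0.975442 and s≡sin(β/2)=0.220255, N=[2·720·6·120]^{1/2}=1018.233765
k∈{1,2,3} keeps every argument non-negative
  k=1: (−1)^0·1018.2338/(240)·0.9754^7·0.2203^1 = +0.785187
  k=2: (−1)^1·1018.2338/(48)·0.9754^5·0.2203^3 = -0.200167
  k=3: (−1)^2·1018.2338/(72)·0.9754^3·0.2203^5 = +0.006804
d^4_{-2,-1}(0.4442) = +0.785187 -0.200167 +0.006804 = +0.591824

d=0.5918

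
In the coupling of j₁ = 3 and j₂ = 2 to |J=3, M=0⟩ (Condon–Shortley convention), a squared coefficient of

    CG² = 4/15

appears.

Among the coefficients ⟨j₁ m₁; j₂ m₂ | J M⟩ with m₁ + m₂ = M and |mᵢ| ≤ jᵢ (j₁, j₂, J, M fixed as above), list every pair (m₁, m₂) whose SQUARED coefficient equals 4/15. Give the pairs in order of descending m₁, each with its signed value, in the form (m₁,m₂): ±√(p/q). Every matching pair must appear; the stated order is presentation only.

Admissible pairs with m₁+m₂ = M = 0: (-2,2), (-1,1), (0,0), (1,-1), (2,-2)
  (m₁,m₂)=(2,-2): CG² = 1/3, CG = +√(1/3)
  (m₁,m₂)=(1,-1): CG² = 1/30, CG = +√(1/30)
  (m₁,m₂)=(0,0): CG² = 4/15, CG = −√(4/15)   ← matches the target
  (m₁,m₂)=(-1,1): CG² = 1/30, CG = +√(1/30)
  (m₁,m₂)=(-2,2): CG² = 1/3, CG = +√(1/3)
Pairs with CG² = 4/15: (0,0): −√(4/15)

(0,0): −√(4/15)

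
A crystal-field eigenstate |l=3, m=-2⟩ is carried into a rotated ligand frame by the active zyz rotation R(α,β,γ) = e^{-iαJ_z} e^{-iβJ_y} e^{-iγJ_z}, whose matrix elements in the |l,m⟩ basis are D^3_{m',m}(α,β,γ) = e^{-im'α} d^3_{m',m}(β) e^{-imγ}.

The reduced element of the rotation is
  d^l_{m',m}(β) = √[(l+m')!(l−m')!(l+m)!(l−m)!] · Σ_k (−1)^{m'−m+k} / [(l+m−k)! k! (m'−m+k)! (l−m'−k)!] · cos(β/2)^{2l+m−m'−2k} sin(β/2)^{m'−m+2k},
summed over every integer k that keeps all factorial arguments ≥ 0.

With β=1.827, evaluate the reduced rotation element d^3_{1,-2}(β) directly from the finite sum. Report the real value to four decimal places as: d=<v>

d^3_{1,-2}(β=1.8270) via the finite sum:
With c≡cos(β/2)=0.610979 and s≡sin(β/2)=0.791647, N=[24·2·1·120]^{1/2}=75.894664
Admissible k: 0..1 (factorial args all ≥0)
  k=0: (−1)^3·75.8947/(12)·0.6110^3·0.7916^3 = -0.715654
  k=1: (−1)^4·75.8947/(24)·0.6110^1·0.7916^5 = +0.600736
d^3_{1,-2}(1.8270) = -0.715654 +0.600736 = -0.114917

d=-0.1149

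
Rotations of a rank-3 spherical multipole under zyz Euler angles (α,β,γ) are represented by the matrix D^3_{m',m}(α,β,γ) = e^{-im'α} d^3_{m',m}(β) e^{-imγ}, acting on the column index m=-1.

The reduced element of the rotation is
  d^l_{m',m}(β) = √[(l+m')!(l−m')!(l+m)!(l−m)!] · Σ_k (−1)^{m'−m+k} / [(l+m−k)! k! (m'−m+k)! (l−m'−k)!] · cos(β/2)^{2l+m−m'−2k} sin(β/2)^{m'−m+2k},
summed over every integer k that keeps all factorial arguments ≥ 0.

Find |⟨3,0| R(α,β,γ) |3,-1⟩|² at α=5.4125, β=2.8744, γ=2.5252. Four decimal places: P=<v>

Split into d^3_{0,-1}(β=2.8744) × two z-phases.
With c≡cos(β/2)=0.133199 and s≡sin(β/2)=0.991089, N=[6·6·2·24]^{1/2}=41.569219
The bounds max(0,m−m')=0 and min(l+m,l−m')=2 give 3 terms
  k=0: (−1)^1·41.5692/(12)·0.1332^5·0.9911^1 = -0.000144
  k=1: (−1)^2·41.5692/(4)·0.1332^3·0.9911^3 = +0.023909
  k=2: (−1)^3·41.5692/(12)·0.1332^1·0.9911^5 = -0.441221
d^3_{0,-1}(2.8744) = -0.000144 +0.023909 -0.441221 = -0.417456
|D^3_{0,-1}|² = |d^3_{0,-1}(β)|² = (-0.417456)² = 0.174270 (the z-rotation phases have unit modulus)

P=0.1743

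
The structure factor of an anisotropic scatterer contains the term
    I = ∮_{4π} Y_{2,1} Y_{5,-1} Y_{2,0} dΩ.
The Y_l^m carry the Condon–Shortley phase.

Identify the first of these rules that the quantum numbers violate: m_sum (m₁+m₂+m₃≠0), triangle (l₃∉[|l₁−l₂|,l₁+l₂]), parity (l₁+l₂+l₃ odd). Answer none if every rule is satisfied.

azimuthal sum: 1 − 1 + 0 = 0  ✓
l₃ must lie in [3,7]; have l₃=2  ✗
L = 2 + 5 + 2 = 9 (odd)

triangle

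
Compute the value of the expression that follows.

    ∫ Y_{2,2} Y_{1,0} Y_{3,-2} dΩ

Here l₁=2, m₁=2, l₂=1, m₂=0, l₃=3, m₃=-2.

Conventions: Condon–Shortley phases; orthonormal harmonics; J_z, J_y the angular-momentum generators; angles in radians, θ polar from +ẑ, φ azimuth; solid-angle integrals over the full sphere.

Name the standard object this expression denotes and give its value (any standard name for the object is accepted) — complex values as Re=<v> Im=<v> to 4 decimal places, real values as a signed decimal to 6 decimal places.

This is a Gaunt coefficient — the integral of a triple product of spherical harmonics over the sphere.
Rules hold: Σm=0, L=6 even, 1≤3≤3.
N = 5·3·7 = 105
Δ = 0!·4!·2!/7! = 1/105
Racah Σ t=0..0: t=0:+1/4 = 1/4
⇒ 3j(2 1 3; 0 0 0)² = 3/35, sgn -1
Racah Σ t=0..0: t=0:+1/24 = 1/24
⇒ 3j(2 1 3; 2 0 -2)² = 1/21, sgn -1
4πI² = N·(3j₀)²·(3jₘ)² = 3/7
I = +1·√(0.428571/4π) = 0.18467439

Gaunt coefficient, +0.184674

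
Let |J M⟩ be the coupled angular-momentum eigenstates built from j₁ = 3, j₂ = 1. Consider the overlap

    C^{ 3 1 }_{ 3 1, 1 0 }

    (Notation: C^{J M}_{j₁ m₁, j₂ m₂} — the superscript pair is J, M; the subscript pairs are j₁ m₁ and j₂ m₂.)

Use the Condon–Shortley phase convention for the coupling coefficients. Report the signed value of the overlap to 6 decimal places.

+√(1/12) = +0.288675

j₁+j₂−J=1  J+j₁−j₂=5  J−j₁+j₂=1  j₁+j₂+J+1=8
(j₁±m₁, j₂±m₂, J±M) = (4,2,1,1,4,2)
P² = 48
sum k=0..1:
  [0] +1/12 = 1/12
  [1] −1/24 = -1/24
S = 1/24
C² = P²·S² = 1/12 ; C = +0.288675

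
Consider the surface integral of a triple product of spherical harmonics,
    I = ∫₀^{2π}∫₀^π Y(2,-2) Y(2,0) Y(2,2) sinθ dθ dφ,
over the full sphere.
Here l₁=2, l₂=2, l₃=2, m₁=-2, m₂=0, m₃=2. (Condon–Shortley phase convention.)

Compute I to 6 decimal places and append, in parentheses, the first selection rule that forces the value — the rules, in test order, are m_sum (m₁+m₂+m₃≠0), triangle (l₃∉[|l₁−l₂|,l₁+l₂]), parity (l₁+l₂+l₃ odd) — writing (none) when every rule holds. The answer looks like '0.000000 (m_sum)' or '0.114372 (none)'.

-0.180224 (none)

m-sum 0 ✓  L=6 even ✓  0≤2≤4 ✓
Π(2lᵢ+1) = 5×5×5 = 125
triangle coeff Δ(2,2,2) = 1/630
Σ_t [0,2]: t=0:+1/8 t=1:−1/1 t=2:+1/8 = -3/4
(3j)²=2/35 [(2 2 2; 0 0 0)], sign=-1
Σ_t [2,2]: t=2:+1/8 = 1/8
(3j)²=2/35 [(2 2 2; -2 0 2)], sign=+1
⇒ 4πI² = 20/49
I = (-1)√(20/49/(4π)) = -0.18022375
No selection rule forces the value: the integral is nonzero (none).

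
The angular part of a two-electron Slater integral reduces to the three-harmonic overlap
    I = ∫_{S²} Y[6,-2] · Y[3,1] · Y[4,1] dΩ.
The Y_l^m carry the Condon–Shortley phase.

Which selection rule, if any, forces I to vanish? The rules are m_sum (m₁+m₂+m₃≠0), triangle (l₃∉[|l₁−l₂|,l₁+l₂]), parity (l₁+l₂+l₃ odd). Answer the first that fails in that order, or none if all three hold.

parity

Σmᵢ = 0  ✓
l₃∈[|l₁−l₂|,l₁+l₂]=[3,9], have l₃=4  ✓
Σlᵢ = 13 ⇒ odd  ✗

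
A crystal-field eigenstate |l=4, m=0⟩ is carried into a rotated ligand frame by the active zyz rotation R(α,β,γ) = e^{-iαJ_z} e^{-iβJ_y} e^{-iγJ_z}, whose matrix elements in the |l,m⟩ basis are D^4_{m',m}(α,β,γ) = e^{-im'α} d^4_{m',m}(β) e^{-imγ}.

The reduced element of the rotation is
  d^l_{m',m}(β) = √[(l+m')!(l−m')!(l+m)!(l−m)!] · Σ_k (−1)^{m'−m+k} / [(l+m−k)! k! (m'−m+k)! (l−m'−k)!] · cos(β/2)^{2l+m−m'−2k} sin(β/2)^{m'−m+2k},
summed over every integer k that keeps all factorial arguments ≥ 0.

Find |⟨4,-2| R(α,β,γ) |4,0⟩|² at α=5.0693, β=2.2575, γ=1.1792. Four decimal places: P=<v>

P=0.1838

Split into d^4_{-2,0}(β=2.2575) × two z-phases.
Half-angle: c=0.427790, s=0.903878. N=√(2·720·24·24)=910.735966
The bounds max(0,m−m')=2 and min(l+m,l−m')=4 give 3 terms
  k=2: (−1)^0·910.7360/(96)·0.4278^6·0.9039^2 = +0.047503
  k=3: (−1)^1·910.7360/(36)·0.4278^4·0.9039^4 = -0.565525
  k=4: (−1)^2·910.7360/(96)·0.4278^2·0.9039^6 = +0.946764
d^4_{-2,0}(2.2575) = +0.047503 -0.565525 +0.946764 = +0.428742
|D^4_{-2,0}|² = |d^4_{-2,0}(β)|² = (+0.428742)² = 0.183820 (the z-rotation phases have unit modulus)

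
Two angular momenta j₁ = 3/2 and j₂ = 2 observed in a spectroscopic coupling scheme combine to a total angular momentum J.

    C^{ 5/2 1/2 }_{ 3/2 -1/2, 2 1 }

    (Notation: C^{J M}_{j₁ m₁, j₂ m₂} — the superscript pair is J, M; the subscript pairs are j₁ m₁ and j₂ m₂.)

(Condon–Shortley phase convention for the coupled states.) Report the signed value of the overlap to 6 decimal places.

triangle: 1!*2!*3!/7! = 12/5040
(j±m)!: 1!*2!*3!*1!*3!*2! = 144
prefactor² = (2J+1)*Δ*N² = 72/35
  k=0: +1/(0!*1!*2!*3!*0!*0!) = 1/12
  k=1: −1/(1!*0!*1!*2!*1!*1!) = -1/2
Σ = -5/12  ⇒  CG² = 72/35*(-5/12)² = 5/14
CG = −√(5/14) = -0.597614

-0.597614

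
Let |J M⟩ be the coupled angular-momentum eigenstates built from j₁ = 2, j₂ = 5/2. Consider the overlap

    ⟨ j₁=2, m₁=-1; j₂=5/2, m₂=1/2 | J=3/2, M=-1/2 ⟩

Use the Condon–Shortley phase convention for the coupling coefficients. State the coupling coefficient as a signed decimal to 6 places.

j₁+j₂−J=3  J+j₁−j₂=1  J−j₁+j₂=2  j₁+j₂+J+1=7
(j₁±m₁, j₂±m₂, J±M) = (1,3,3,2,1,2)
P² = 48/35
sum k=2..3:
  [2] +1/2 = 1/2
  [3] −1/12 = -1/12
S = 5/12
C² = P²·S² = 5/21 ; C = +0.487950

+0.487950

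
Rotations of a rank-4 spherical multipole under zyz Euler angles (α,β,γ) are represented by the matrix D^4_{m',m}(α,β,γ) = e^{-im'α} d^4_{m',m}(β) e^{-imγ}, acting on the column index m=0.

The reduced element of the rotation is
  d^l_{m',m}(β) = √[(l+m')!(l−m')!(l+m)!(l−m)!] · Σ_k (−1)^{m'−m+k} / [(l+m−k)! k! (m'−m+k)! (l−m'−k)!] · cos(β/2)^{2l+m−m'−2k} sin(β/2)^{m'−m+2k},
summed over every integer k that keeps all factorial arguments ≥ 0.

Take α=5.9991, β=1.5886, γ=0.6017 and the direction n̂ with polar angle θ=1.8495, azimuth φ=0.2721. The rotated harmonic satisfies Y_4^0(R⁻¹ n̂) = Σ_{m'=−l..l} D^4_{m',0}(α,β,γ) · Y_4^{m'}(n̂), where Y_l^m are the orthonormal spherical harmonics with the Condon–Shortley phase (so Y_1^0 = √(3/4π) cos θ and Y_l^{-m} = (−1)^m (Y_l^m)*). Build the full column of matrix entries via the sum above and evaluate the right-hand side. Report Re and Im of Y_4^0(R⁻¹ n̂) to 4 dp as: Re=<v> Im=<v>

Re=-0.1388 Im=0.0000

Need the full column D^4_{m',0} for m'=−4..4 at α=5.9991, β=1.5886, γ=0.6017.
cos(β/2)=0.700784, sin(β/2)=0.713373
d^4_{-4,0}: single k=4 term ⇒ +0.522581;  D = +0.219963-0.474033i
d^4_{-3,0}: k∈[3..4] ⇒ +0.725999 -0.752317 = -0.026318;  D = -0.017325+0.019811i
d^4_{-2,0}: k∈[2..4] ⇒ +0.571822 -1.580137 +0.614032 = -0.394283;  D = -0.332336+0.212160i
d^4_{-1,0}: k∈[1..4] ⇒ +0.264803 -1.646412 +1.706096 -0.294657 = +0.029829;  D = +0.028634-0.008361i
d^4_{0,0}: k∈[0..4] ⇒ +0.058167 -0.964406 +2.248574 -1.035594 +0.067071 = +0.373812;  D = +0.373812+0.000000i
d^4_{1,0}: k∈[0..3] ⇒ -0.264803 +1.646412 -1.706096 +0.294657 = -0.029829;  D = -0.028634-0.008361i
d^4_{2,0}: k∈[0..2] ⇒ +0.571822 -1.580137 +0.614032 = -0.394283;  D = -0.332336-0.212160i
d^4_{3,0}: k∈[0..1] ⇒ -0.725999 +0.752317 = +0.026318;  D = +0.017325+0.019811i
d^4_{4,0}: single k=0 term ⇒ +0.522581;  D = +0.219963+0.474033i
Y_4^{m'}(θ=1.8495,φ=0.2721) and Σ D·Y over m':
  (+0.2200-0.4740i)·(+0.1754-0.3349i)  (-0.0173+0.0198i)·(-0.2096+0.2230i)  (-0.3323+0.2122i)·(-0.1244+0.0753i)  (+0.0286-0.0084i)·(+0.2977-0.0831i)  (+0.3738+0.0000i)·(+0.0984+0.0000i)  (-0.0286-0.0084i)·(-0.2977-0.0831i)  (-0.3323-0.2122i)·(-0.1244-0.0753i)  (+0.0173+0.0198i)·(+0.2096+0.2230i)  (+0.2200+0.4740i)·(+0.1754+0.3349i)
Y_4^0(R⁻¹ n̂) = -0.138784+0.000000i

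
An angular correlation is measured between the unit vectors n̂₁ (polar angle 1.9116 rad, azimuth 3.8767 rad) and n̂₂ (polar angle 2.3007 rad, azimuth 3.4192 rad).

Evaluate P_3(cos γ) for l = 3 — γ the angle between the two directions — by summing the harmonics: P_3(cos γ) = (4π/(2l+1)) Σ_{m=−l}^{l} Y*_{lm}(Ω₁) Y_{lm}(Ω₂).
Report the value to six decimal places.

0.272198

Addition theorem: P_3(cos γ) = (4π/7) Σ_m Y*_{lm}(Ω₁) Y_{lm}(Ω₂), m = −3…3:
  m=-3: (0.207061, -0.281307) × (-0.116181, 0.127758) = (0.011883, 0.059136)  (running Σ = (0.011883, 0.059136))
  m=-2: (-0.030468, -0.301897) × (-0.321618, 0.199500) = (0.070028, 0.091017)  (running Σ = (0.081910, 0.150153))
  m=-1: (0.099728, 0.090170) × (-0.283300, 0.080731) = (-0.035532, -0.017494)  (running Σ = (0.046378, 0.132659))
  m=0: (0.304521, -0.000000) × (0.193319, 0.000000) = (0.058870, 0.000000)  (running Σ = (0.105248, 0.132659))
  m=1: (-0.099728, 0.090170) × (0.283300, 0.080731) = (-0.035532, 0.017494)  (running Σ = (0.069715, 0.150153))
  m=2: (-0.030468, 0.301897) × (-0.321618, -0.199500) = (0.070028, -0.091017)  (running Σ = (0.139743, 0.059136))
  m=3: (-0.207061, -0.281307) × (0.116181, 0.127758) = (0.011883, -0.059136)  (running Σ = (0.151626, 0.000000))
Accumulated sum (0.151626, 0.000000); after 4π/(2l+1) scaling, (0.272198, 0.000000) ⇒ P_3 = 0.272198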